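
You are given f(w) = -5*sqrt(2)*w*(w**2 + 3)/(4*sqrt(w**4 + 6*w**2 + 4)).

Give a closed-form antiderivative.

An antiderivative is F(w) = -5*sqrt(w**4/2 + 3*w**2 + 2)/4.

The substitution u = w**4/2 + 3*w**2 + 2 works: f is exactly (dF/du)*(du/dw) for that inner function.
Check: d/dw[-5*sqrt(w**4/2 + 3*w**2 + 2)/4] = (-5*sqrt(2)*w**3 - 15*sqrt(2)*w)/(4*sqrt(w**4 + 6*w**2 + 4)), which equals f(w).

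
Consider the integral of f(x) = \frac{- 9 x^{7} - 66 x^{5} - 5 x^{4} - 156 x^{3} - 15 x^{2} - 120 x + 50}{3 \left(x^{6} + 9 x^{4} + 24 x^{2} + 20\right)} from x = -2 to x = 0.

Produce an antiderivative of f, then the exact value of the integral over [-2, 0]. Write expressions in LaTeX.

A candidate is checked by its d/dx: the result must match f(x).
F(x) = \frac{- 9 x^{4} + 15 x^{2} \log{\left(x^{2} + 5 \right)} - 10 x^{2} + 10 x + 30 \log{\left(x^{2} + 5 \right)} + 16}{6 x^{2} + 12} is an antiderivative of f.
Check: d/dx[\frac{- 9 x^{4} + 15 x^{2} \log{\left(x^{2} + 5 \right)} - 10 x^{2} + 10 x + 30 \log{\left(x^{2} + 5 \right)} + 16}{6 x^{2} + 12}] = \frac{- 9 x^{7} - 66 x^{5} - 5 x^{4} - 156 x^{3} - 15 x^{2} - 120 x + 50}{3 x^{6} + 27 x^{4} + 72 x^{2} + 60}, which equals f(x).
F(0) = \frac{4}{3} + \frac{5 \log{\left(5 \right)}}{2}; F(-2) = - \frac{47}{9} + \frac{5 \log{\left(9 \right)}}{2}.
Integral = F(0) - F(-2) = - \frac{5 \log{\left(9 \right)}}{2} + \frac{5 \log{\left(5 \right)}}{2} + \frac{59}{9}.

Antiderivative: F(x) = \frac{- 9 x^{4} + 15 x^{2} \log{\left(x^{2} + 5 \right)} - 10 x^{2} + 10 x + 30 \log{\left(x^{2} + 5 \right)} + 16}{6 x^{2} + 12}; value = - \frac{5 \log{\left(9 \right)}}{2} + \frac{5 \log{\left(5 \right)}}{2} + \frac{59}{9}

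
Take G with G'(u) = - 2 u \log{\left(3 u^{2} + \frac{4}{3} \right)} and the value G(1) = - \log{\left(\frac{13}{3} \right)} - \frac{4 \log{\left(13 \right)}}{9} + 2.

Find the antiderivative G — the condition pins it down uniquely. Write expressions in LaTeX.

A first test for any G(u): its u-derivative must equal the given G'(u).
A general antiderivative is - u^{2} \log{\left(3 u^{2} + \frac{4}{3} \right)} + u^{2} - \frac{4 \log{\left(9 u^{2} + 4 \right)}}{9} + C.
The condition gives C = - \log{\left(\frac{13}{3} \right)} - \frac{4 \log{\left(13 \right)}}{9} + 2 - (- \log{\left(\frac{13}{3} \right)} - \frac{4 \log{\left(13 \right)}}{9} + 1) = 1.
So G(u) = - u^{2} \log{\left(3 u^{2} + \frac{4}{3} \right)} + u^{2} - \frac{4 \log{\left(9 u^{2} + 4 \right)}}{9} + 1.
Check: d/du[- u^{2} \log{\left(3 u^{2} + \frac{4}{3} \right)} + u^{2} - \frac{4 \log{\left(9 u^{2} + 4 \right)}}{9} + 1] = - 2 u \log{\left(3 u^{2} + \frac{4}{3} \right)} = G'(u).

G(u) = - u^{2} \log{\left(3 u^{2} + \frac{4}{3} \right)} + u^{2} - \frac{4 \log{\left(9 u^{2} + 4 \right)}}{9} + 1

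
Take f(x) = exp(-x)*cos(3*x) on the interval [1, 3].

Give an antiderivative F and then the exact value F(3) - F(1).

Antiderivative: F(x) = -(-3*sin(3*x) + cos(3*x))*exp(-x)/10; value = exp(-1)*cos(3)/10 - 3*exp(-1)*sin(3)/10 - exp(-3)*cos(9)/10 + 3*exp(-3)*sin(9)/10

Whatever form F(x) takes, F'(x) = f(x) is non-negotiable.
F(x) = -(-3*sin(3*x) + cos(3*x))*exp(-x)/10 is an antiderivative of f.
Check: d/dx[-(-3*sin(3*x) + cos(3*x))*exp(-x)/10] = exp(-x)*cos(3*x) = f(x).
F(3) = -exp(-3)*cos(9)/10 + 3*exp(-3)*sin(9)/10; F(1) = 3*exp(-1)*sin(3)/10 - exp(-1)*cos(3)/10.
Integral = F(3) - F(1) = exp(-1)*cos(3)/10 - 3*exp(-1)*sin(3)/10 - exp(-3)*cos(9)/10 + 3*exp(-3)*sin(9)/10.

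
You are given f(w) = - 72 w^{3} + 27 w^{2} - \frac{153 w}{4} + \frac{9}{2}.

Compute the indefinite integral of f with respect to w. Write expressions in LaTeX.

The substitution u = 3 w^{2} - \frac{3 w}{4} + \frac{3}{2} works: f is exactly (dF/du)*(du/dw) for that inner function.
Check: d/dw[- 2 \left(3 w^{2} - \frac{3 w}{4} + \frac{3}{2}\right)^{2}] = - 72 w^{3} + 27 w^{2} - \frac{153 w}{4} + \frac{9}{2} = f(w).

F(w) = - 2 \left(3 w^{2} - \frac{3 w}{4} + \frac{3}{2}\right)^{2} + C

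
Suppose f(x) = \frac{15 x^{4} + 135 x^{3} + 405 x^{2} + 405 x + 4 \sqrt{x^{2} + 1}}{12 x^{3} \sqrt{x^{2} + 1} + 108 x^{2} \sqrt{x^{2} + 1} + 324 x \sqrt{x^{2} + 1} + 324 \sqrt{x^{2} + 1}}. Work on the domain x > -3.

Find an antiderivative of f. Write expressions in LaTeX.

An antiderivative is F(x) = \frac{15 x^{2} \sqrt{x^{2} + 1} + 90 x \sqrt{x^{2} + 1} + 135 \sqrt{x^{2} + 1} - 2}{12 \left(x + 3\right)^{2}}.

Since d/dx undoes antidifferentiation here, F'(x) = f(x) is required of F(x).
Check: d/dx[\frac{15 x^{2} \sqrt{x^{2} + 1} + 90 x \sqrt{x^{2} + 1} + 135 \sqrt{x^{2} + 1} - 2}{12 \left(x + 3\right)^{2}}] = \frac{15 x^{4} + 135 x^{3} + 405 x^{2} + 405 x + 4 \sqrt{x^{2} + 1}}{12 x^{3} \sqrt{x^{2} + 1} + 108 x^{2} \sqrt{x^{2} + 1} + 324 x \sqrt{x^{2} + 1} + 324 \sqrt{x^{2} + 1}} = f(x).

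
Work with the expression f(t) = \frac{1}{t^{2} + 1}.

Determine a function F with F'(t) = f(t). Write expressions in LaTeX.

An antiderivative F(t) passes only if d/dt[F] lands on f(t) exactly.
Check: d/dt[\operatorname{atan}{\left(t \right)}] = \frac{1}{t^{2} + 1} = f(t).

An antiderivative is F(t) = \operatorname{atan}{\left(t \right)}.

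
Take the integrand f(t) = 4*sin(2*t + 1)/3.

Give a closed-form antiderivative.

For F(t) to be correct the identity F'(t) - f(t) = 0 must hold.
Check: d/dt[-2*cos(2*t + 1)/3] = 4*sin(2*t + 1)/3 = f(t).

An antiderivative is F(t) = -2*cos(2*t + 1)/3.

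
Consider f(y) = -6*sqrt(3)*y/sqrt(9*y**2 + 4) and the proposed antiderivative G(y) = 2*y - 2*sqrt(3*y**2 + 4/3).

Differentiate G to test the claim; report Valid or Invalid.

Invalid: d/dy[G] - f = 2, which is not 0.

d/dy[G] = (-6*sqrt(3)*y + 2*sqrt(9*y**2 + 4))/sqrt(9*y**2 + 4)
d/dy[G] - f(y) = 2 != 0.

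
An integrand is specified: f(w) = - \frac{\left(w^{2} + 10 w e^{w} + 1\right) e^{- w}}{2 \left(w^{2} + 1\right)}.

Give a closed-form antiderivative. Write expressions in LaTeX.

An antiderivative is F(w) = - \frac{5 \log{\left(3 w^{2} + 3 \right)}}{2} + \frac{e^{- w}}{2}.

Any candidate F(w) must reproduce f(w) exactly when differentiated.
Check: d/dw[- \frac{5 \log{\left(3 w^{2} + 3 \right)}}{2} + \frac{e^{- w}}{2}] = \frac{- w^{2} - 10 w e^{w} - 1}{2 w^{2} e^{w} + 2 e^{w}}, which equals f(w).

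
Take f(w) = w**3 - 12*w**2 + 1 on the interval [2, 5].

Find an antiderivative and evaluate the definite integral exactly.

The integrand splits into summands that can be handled one at a time.
F(w) = w*(w**3 - 16*w**2 + 4)/4 is an antiderivative of f.
Check: d/dw[w*(w**3 - 16*w**2 + 4)/4] = w**3 - 12*w**2 + 1 = f(w).
F(5) = -1355/4; F(2) = -26.
Integral = F(5) - F(2) = -1251/4.

Antiderivative: F(w) = w*(w**3 - 16*w**2 + 4)/4; value = -1251/4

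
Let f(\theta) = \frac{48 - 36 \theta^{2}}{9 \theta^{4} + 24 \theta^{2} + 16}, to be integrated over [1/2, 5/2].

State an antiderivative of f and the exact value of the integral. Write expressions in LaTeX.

Recognize the product-rule pattern: f = u'v + uv' with u = 4 \theta, v = \frac{1}{\theta^{2} + \frac{4}{3}}, so integration by parts undoes it.
F(\theta) = \frac{12 \theta}{3 \theta^{2} + 4} is an antiderivative of f.
Check: d/d\theta[\frac{12 \theta}{3 \theta^{2} + 4}] = \frac{48 - 36 \theta^{2}}{9 \theta^{4} + 24 \theta^{2} + 16} = f(\theta).
F(5/2) = \frac{120}{91}; F(1/2) = \frac{24}{19}.
Integral = F(5/2) - F(1/2) = \frac{96}{1729}.

Antiderivative: F(\theta) = \frac{12 \theta}{3 \theta^{2} + 4}; value = \frac{96}{1729}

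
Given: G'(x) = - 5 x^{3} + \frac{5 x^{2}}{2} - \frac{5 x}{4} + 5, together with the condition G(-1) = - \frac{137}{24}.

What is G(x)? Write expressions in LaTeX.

G(x) = - \frac{5 x^{4}}{4} + \frac{5 x^{3}}{6} - \frac{5 x^{2}}{8} + 5 x + 2

The integrand splits into summands that can be handled one at a time.
A general antiderivative is - \frac{5 x^{4}}{4} + \frac{5 x^{3}}{6} - \frac{5 x^{2}}{8} + 5 x + C.
The condition gives C = - \frac{137}{24} - (- \frac{185}{24}) = 2.
So G(x) = - \frac{5 x^{4}}{4} + \frac{5 x^{3}}{6} - \frac{5 x^{2}}{8} + 5 x + 2.
Check: d/dx[- \frac{5 x^{4}}{4} + \frac{5 x^{3}}{6} - \frac{5 x^{2}}{8} + 5 x + 2] = - 5 x^{3} + \frac{5 x^{2}}{2} - \frac{5 x}{4} + 5 = G'(x).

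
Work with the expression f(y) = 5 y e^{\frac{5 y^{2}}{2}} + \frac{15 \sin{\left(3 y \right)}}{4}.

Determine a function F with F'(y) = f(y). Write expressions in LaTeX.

Integrate term by term and add the pieces.
Check: d/dy[e^{\frac{5 y^{2}}{2}} - \frac{5 \cos{\left(3 y \right)}}{4}] = 5 y e^{\frac{5 y^{2}}{2}} + \frac{15 \sin{\left(3 y \right)}}{4} = f(y).

An antiderivative is F(y) = e^{\frac{5 y^{2}}{2}} - \frac{5 \cos{\left(3 y \right)}}{4}.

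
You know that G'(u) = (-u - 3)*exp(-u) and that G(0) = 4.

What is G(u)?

G(u) = (u + 4)*exp(-u)

Recognize the product-rule pattern: G'(u) = v'r + vr' with v = u + 4, r = exp(-u), so integration by parts undoes it.
A general antiderivative is (u + 4)*exp(-u) + C.
The condition gives C = 4 - (4) = 0.
So G(u) = (u + 4)*exp(-u).
Check: d/du[(u + 4)*exp(-u)] = (-u - 3)*exp(-u) = G'(u).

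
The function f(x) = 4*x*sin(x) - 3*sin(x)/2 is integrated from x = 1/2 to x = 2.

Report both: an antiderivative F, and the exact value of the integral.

Antiderivative: F(x) = -(8*x*cos(x) - 8*sin(x) - 3*cos(x))/2; value = -4*sin(1/2) + cos(1/2)/2 - 13*cos(2)/2 + 4*sin(2)

Integrate term by term and add the pieces.
F(x) = -(8*x*cos(x) - 8*sin(x) - 3*cos(x))/2 is an antiderivative of f.
Check: d/dx[-(8*x*cos(x) - 8*sin(x) - 3*cos(x))/2] = 4*x*sin(x) - 3*sin(x)/2 = f(x).
F(2) = -13*cos(2)/2 + 4*sin(2); F(1/2) = -cos(1/2)/2 + 4*sin(1/2).
Integral = F(2) - F(1/2) = -4*sin(1/2) + cos(1/2)/2 - 13*cos(2)/2 + 4*sin(2).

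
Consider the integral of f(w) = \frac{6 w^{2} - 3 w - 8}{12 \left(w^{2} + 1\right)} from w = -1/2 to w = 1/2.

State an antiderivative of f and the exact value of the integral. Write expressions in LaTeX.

Recover f(w) by differentiating a candidate F(w); any mismatch rules it out.
F(w) = \frac{12 w - 3 \log{\left(w^{2} + 1 \right)} - 28 \operatorname{atan}{\left(w \right)}}{24} is an antiderivative of f.
Check: d/dw[\frac{12 w - 3 \log{\left(w^{2} + 1 \right)} - 28 \operatorname{atan}{\left(w \right)}}{24}] = \frac{6 w^{2} - 3 w - 8}{12 w^{2} + 12}, which equals f(w).
F(1/2) = - \frac{7 \operatorname{atan}{\left(\frac{1}{2} \right)}}{6} - \frac{\log{\left(\frac{5}{4} \right)}}{8} + \frac{1}{4}; F(-1/2) = - \frac{1}{4} - \frac{\log{\left(\frac{5}{4} \right)}}{8} + \frac{7 \operatorname{atan}{\left(\frac{1}{2} \right)}}{6}.
Integral = F(1/2) - F(-1/2) = \frac{1}{2} - \frac{7 \operatorname{atan}{\left(\frac{1}{2} \right)}}{3}.

Antiderivative: F(w) = \frac{12 w - 3 \log{\left(w^{2} + 1 \right)} - 28 \operatorname{atan}{\left(w \right)}}{24}; value = \frac{1}{2} - \frac{7 \operatorname{atan}{\left(\frac{1}{2} \right)}}{3}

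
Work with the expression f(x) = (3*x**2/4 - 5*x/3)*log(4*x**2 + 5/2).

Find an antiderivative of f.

Check any antiderivative F(x) by computing F'(x) and comparing it with f(x).
Check: d/dx[(48*x**3*log(4*x**2 + 5/2) - 32*x**3 - 160*x**2*log(4*x**2 + 5/2) + 160*x**2 + 60*x - 100*log(x**2 + 5/8) - 15*sqrt(10)*atan(2*sqrt(10)*x/5))/192] = 3*x**2*log(4*x**2 + 5/2)/4 - 5*x*log(4*x**2 + 5/2)/3, which equals f(x).

An antiderivative is F(x) = (48*x**3*log(4*x**2 + 5/2) - 32*x**3 - 160*x**2*log(4*x**2 + 5/2) + 160*x**2 + 60*x - 100*log(x**2 + 5/8) - 15*sqrt(10)*atan(2*sqrt(10)*x/5))/192.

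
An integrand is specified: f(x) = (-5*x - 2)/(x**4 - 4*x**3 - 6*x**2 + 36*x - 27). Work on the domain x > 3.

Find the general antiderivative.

F(x) = -(-76*x*log(x - 3) + 63*x*log(x - 1) + 13*x*log(x + 3) + 228*log(x - 3) - 189*log(x - 1) - 39*log(x + 3) - 204)/(144*(x - 3)) + C

Factor the denominator ((x - 3)**2*(x - 1)*(x + 3)) and decompose: f = -13/(144*(x + 3)) - 7/(16*(x - 1)) + 19/(36*(x - 3)) - 17/(12*(x - 3)**2); each piece integrates to a log, atan, or power term.
Check: d/dx[-(-76*x*log(x - 3) + 63*x*log(x - 1) + 13*x*log(x + 3) + 228*log(x - 3) - 189*log(x - 1) - 39*log(x + 3) - 204)/(144*(x - 3))] = (-5*x - 2)/(x**4 - 4*x**3 - 6*x**2 + 36*x - 27) = f(x).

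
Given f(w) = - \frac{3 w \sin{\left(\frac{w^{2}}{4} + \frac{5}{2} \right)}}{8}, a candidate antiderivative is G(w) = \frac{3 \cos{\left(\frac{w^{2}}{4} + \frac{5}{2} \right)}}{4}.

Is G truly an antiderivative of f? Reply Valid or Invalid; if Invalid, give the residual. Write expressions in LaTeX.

Valid - differentiating G returns exactly f.

d/dw[G] = - \frac{3 w \sin{\left(\frac{w^{2}}{4} + \frac{5}{2} \right)}}{8}
This equals f(w) exactly, so the claim holds.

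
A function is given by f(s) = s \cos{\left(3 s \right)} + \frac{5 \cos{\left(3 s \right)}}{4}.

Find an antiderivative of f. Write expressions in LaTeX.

The integrand splits into summands that can be handled one at a time.
Check: d/ds[\frac{12 s \sin{\left(3 s \right)} + 15 \sin{\left(3 s \right)} + 4 \cos{\left(3 s \right)}}{36}] = s \cos{\left(3 s \right)} + \frac{5 \cos{\left(3 s \right)}}{4} = f(s).

An antiderivative is F(s) = \frac{12 s \sin{\left(3 s \right)} + 15 \sin{\left(3 s \right)} + 4 \cos{\left(3 s \right)}}{36}.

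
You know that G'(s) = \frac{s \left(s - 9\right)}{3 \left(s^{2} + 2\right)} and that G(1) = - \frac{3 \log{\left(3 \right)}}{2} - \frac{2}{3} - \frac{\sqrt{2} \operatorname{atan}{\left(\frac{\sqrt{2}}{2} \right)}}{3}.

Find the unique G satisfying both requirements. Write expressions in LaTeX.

Whatever form G(s) takes, its d/ds must return the stated G'(s).
A general antiderivative is \frac{s}{3} - \frac{3 \log{\left(s^{2} + 2 \right)}}{2} - \frac{\sqrt{2} \operatorname{atan}{\left(\frac{\sqrt{2} s}{2} \right)}}{3} + C.
The condition gives C = - \frac{3 \log{\left(3 \right)}}{2} - \frac{2}{3} - \frac{\sqrt{2} \operatorname{atan}{\left(\frac{\sqrt{2}}{2} \right)}}{3} - (- \frac{3 \log{\left(3 \right)}}{2} - \frac{\sqrt{2} \operatorname{atan}{\left(\frac{\sqrt{2}}{2} \right)}}{3} + \frac{1}{3}) = -1.
So G(s) = \frac{s}{3} - \frac{3 \log{\left(s^{2} + 2 \right)}}{2} - \frac{\sqrt{2} \operatorname{atan}{\left(\frac{\sqrt{2} s}{2} \right)}}{3} - 1.
Check: d/ds[\frac{s}{3} - \frac{3 \log{\left(s^{2} + 2 \right)}}{2} - \frac{\sqrt{2} \operatorname{atan}{\left(\frac{\sqrt{2} s}{2} \right)}}{3} - 1] = \frac{s^{2} - 9 s}{3 s^{2} + 6}, which equals G'(s).

G(s) = \frac{s}{3} - \frac{3 \log{\left(s^{2} + 2 \right)}}{2} - \frac{\sqrt{2} \operatorname{atan}{\left(\frac{\sqrt{2} s}{2} \right)}}{3} - 1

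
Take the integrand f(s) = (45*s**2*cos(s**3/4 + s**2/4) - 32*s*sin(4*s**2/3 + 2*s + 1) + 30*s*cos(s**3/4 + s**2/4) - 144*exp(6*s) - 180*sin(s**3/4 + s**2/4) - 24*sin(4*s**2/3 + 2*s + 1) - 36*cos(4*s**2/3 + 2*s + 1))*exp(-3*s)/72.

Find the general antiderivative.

F(s) = (-4*exp(6*s) + 5*sin(s**3/4 + s**2/4) + cos(4*s**2/3 + 2*s + 1))*exp(-3*s)/6 + C

For F(s) to be correct the identity F'(s) - f(s) = 0 must hold.
Check: d/ds[(-4*exp(6*s) + 5*sin(s**3/4 + s**2/4) + cos(4*s**2/3 + 2*s + 1))*exp(-3*s)/6] = (45*s**2*cos(s**3/4 + s**2/4) - 32*s*sin(4*s**2/3 + 2*s + 1) + 30*s*cos(s**3/4 + s**2/4) - 144*exp(6*s) - 180*sin(s**3/4 + s**2/4) - 24*sin(4*s**2/3 + 2*s + 1) - 36*cos(4*s**2/3 + 2*s + 1))*exp(-3*s)/72 = f(s).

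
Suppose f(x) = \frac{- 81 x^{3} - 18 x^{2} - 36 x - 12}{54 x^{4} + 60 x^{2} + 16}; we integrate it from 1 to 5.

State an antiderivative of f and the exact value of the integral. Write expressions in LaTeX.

An antiderivative F(x) passes only if d/dx[F] lands on f(x) exactly.
F(x) = - \frac{3 \log{\left(\frac{3 x^{2}}{2} + 1 \right)} + 2 \operatorname{atan}{\left(\frac{3 x}{2} \right)}}{4} is an antiderivative of f.
Check: d/dx[- \frac{3 \log{\left(\frac{3 x^{2}}{2} + 1 \right)} + 2 \operatorname{atan}{\left(\frac{3 x}{2} \right)}}{4}] = \frac{- 81 x^{3} - 18 x^{2} - 36 x - 12}{54 x^{4} + 60 x^{2} + 16} = f(x).
F(5) = - \frac{3 \log{\left(\frac{77}{2} \right)}}{4} - \frac{\operatorname{atan}{\left(\frac{15}{2} \right)}}{2}; F(1) = - \frac{3 \log{\left(\frac{5}{2} \right)}}{4} - \frac{\operatorname{atan}{\left(\frac{3}{2} \right)}}{2}.
Integral = F(5) - F(1) = - \frac{3 \log{\left(\frac{77}{2} \right)}}{4} - \frac{\operatorname{atan}{\left(\frac{15}{2} \right)}}{2} + \frac{\operatorname{atan}{\left(\frac{3}{2} \right)}}{2} + \frac{3 \log{\left(\frac{5}{2} \right)}}{4}.

Antiderivative: F(x) = - \frac{3 \log{\left(\frac{3 x^{2}}{2} + 1 \right)} + 2 \operatorname{atan}{\left(\frac{3 x}{2} \right)}}{4}; value = - \frac{3 \log{\left(\frac{77}{2} \right)}}{4} - \frac{\operatorname{atan}{\left(\frac{15}{2} \right)}}{2} + \frac{\operatorname{atan}{\left(\frac{3}{2} \right)}}{2} + \frac{3 \log{\left(\frac{5}{2} \right)}}{4}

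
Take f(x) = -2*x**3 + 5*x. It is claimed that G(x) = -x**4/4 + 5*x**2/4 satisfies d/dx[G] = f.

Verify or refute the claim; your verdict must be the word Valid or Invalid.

Invalid: d/dx[G] - f = x**3 - 5*x/2, which is not 0.

d/dx[G] = -x**3 + 5*x/2
d/dx[G] - f(x) = x**3 - 5*x/2 != 0.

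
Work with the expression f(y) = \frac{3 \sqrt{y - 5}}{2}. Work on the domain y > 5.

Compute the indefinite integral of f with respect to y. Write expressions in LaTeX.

F(y) = y \sqrt{y - 5} - 5 \sqrt{y - 5} + C

Whatever form F(y) takes, F'(y) = f(y) is non-negotiable.
Check: d/dy[y \sqrt{y - 5} - 5 \sqrt{y - 5}] = \frac{3 y - 15}{2 \sqrt{y - 5}}, which equals f(y).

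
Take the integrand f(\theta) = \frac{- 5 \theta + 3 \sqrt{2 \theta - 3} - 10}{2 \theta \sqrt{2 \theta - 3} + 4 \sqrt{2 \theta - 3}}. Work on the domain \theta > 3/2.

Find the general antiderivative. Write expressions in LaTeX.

F(\theta) = \frac{- 5 \sqrt{2 \theta - 3} + 3 \log{\left(2 \theta + 4 \right)}}{2} + C

Whatever form F(\theta) takes, F'(\theta) = f(\theta) is non-negotiable.
Check: d/d\theta[\frac{- 5 \sqrt{2 \theta - 3} + 3 \log{\left(2 \theta + 4 \right)}}{2}] = \frac{- 5 \theta + 3 \sqrt{2 \theta - 3} - 10}{2 \theta \sqrt{2 \theta - 3} + 4 \sqrt{2 \theta - 3}} = f(\theta).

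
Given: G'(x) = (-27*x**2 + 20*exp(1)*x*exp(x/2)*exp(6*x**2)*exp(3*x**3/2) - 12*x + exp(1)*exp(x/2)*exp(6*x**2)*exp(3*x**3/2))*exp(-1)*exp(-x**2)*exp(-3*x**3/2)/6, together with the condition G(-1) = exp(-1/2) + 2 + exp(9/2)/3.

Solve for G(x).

G(x) = (exp(1)*exp(x/2)*exp(6*x**2)*exp(3*x**3/2) + 6*exp(1)*exp(x**2)*exp(3*x**3/2) + 3)*exp(-1)*exp(-x**2)*exp(-3*x**3/2)/3

A first test for any G(x): its x-derivative must equal the given G'(x).
A general antiderivative is exp(5*x**2 + x/2)/3 + exp(-3*x**3/2 - x**2 - 1) + C.
The condition gives C = exp(-1/2) + 2 + exp(9/2)/3 - (exp(-1/2) + exp(9/2)/3) = 2.
So G(x) = (exp(1)*exp(x/2)*exp(6*x**2)*exp(3*x**3/2) + 6*exp(1)*exp(x**2)*exp(3*x**3/2) + 3)*exp(-1)*exp(-x**2)*exp(-3*x**3/2)/3.
Check: d/dx[(exp(1)*exp(x/2)*exp(6*x**2)*exp(3*x**3/2) + 6*exp(1)*exp(x**2)*exp(3*x**3/2) + 3)*exp(-1)*exp(-x**2)*exp(-3*x**3/2)/3] = (-27*x**2 + 20*exp(1)*x*exp(x/2)*exp(6*x**2)*exp(3*x**3/2) - 12*x + exp(1)*exp(x/2)*exp(6*x**2)*exp(3*x**3/2))*exp(-1)*exp(-x**2)*exp(-3*x**3/2)/6 = G'(x).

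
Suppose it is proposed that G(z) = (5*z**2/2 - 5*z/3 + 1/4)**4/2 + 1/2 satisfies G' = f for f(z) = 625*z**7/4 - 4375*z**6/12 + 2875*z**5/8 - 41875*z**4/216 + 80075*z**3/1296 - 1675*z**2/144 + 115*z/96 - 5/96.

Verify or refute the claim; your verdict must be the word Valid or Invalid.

Valid - the claim checks out under differentiation.

d/dz[G] = 625*z**7/4 - 4375*z**6/12 + 2875*z**5/8 - 41875*z**4/216 + 80075*z**3/1296 - 1675*z**2/144 + 115*z/96 - 5/96
This equals f(z) exactly, so the claim holds.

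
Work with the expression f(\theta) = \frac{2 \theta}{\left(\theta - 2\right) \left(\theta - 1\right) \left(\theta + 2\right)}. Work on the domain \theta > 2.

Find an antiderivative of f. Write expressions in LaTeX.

Factor the denominator (\left(\theta - 2\right) \left(\theta - 1\right) \left(\theta + 2\right)) and decompose: f = - \frac{1}{3 \left(\theta + 2\right)} - \frac{2}{3 \left(\theta - 1\right)} + \frac{1}{\theta - 2}; each piece integrates to a log, atan, or power term.
Check: d/d\theta[\log{\left(\theta - 2 \right)} - \frac{2 \log{\left(\theta - 1 \right)}}{3} - \frac{\log{\left(\theta + 2 \right)}}{3}] = \frac{2 \theta}{\theta^{3} - \theta^{2} - 4 \theta + 4}, which equals f(\theta).

An antiderivative is F(\theta) = \log{\left(\theta - 2 \right)} - \frac{2 \log{\left(\theta - 1 \right)}}{3} - \frac{\log{\left(\theta + 2 \right)}}{3}.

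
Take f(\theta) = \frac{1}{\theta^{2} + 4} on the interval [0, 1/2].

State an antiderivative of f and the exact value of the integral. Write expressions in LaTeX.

Antiderivative: F(\theta) = \frac{\operatorname{atan}{\left(\frac{\theta}{2} \right)}}{2}; value = \frac{\operatorname{atan}{\left(\frac{1}{4} \right)}}{2}

A candidate is checked by its d/d\theta: the result must match f(\theta).
F(\theta) = \frac{\operatorname{atan}{\left(\frac{\theta}{2} \right)}}{2} is an antiderivative of f.
Check: d/d\theta[\frac{\operatorname{atan}{\left(\frac{\theta}{2} \right)}}{2}] = \frac{1}{\theta^{2} + 4} = f(\theta).
F(1/2) = \frac{\operatorname{atan}{\left(\frac{1}{4} \right)}}{2}; F(0) = 0.
Integral = F(1/2) - F(0) = \frac{\operatorname{atan}{\left(\frac{1}{4} \right)}}{2}.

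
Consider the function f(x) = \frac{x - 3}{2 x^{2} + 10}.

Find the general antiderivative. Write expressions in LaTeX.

F(x) = - \frac{- 5 \log{\left(x^{2} + 5 \right)} + 6 \sqrt{5} \operatorname{atan}{\left(\frac{\sqrt{5} x}{5} \right)}}{20} + C

A candidate is checked by its d/dx: the result must match f(x).
Check: d/dx[- \frac{- 5 \log{\left(x^{2} + 5 \right)} + 6 \sqrt{5} \operatorname{atan}{\left(\frac{\sqrt{5} x}{5} \right)}}{20}] = \frac{x - 3}{2 x^{2} + 10} = f(x).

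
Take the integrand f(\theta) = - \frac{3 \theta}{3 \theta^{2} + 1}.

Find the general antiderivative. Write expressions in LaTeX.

The substitution u = \theta^{2} + \frac{1}{3} works: f is exactly (dF/du)*(du/d\theta) for that inner function.
Check: d/d\theta[- \frac{\log{\left(\theta^{2} + \frac{1}{3} \right)}}{2}] = - \frac{3 \theta}{3 \theta^{2} + 1} = f(\theta).

F(\theta) = - \frac{\log{\left(\theta^{2} + \frac{1}{3} \right)}}{2} + C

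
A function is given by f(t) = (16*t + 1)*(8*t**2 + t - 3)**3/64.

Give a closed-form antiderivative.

An antiderivative is F(t) = (-2*t**2 - t/4 + 3/4)**4.

The substitution u = -2*t**2 - t/4 + 3/4 works: f is exactly (dF/du)*(du/dt) for that inner function.
Check: d/dt[(-2*t**2 - t/4 + 3/4)**4] = 128*t**7 + 56*t**6 - 135*t**5 - 355*t**4/8 + 3169*t**3/64 + 639*t**2/64 - 405*t/64 - 27/64, which equals f(t).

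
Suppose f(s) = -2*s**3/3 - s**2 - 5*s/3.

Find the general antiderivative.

Integrate term by term and add the pieces.
Check: d/ds[-s**4/6 - s**3/3 - 5*s**2/6] = -2*s**3/3 - s**2 - 5*s/3 = f(s).

F(s) = -s**4/6 - s**3/3 - 5*s**2/6 + C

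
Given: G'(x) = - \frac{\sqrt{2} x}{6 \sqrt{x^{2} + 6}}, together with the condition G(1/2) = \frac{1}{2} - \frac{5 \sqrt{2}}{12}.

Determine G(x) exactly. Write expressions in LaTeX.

G'(x) matches the chain-rule pattern g'(h)*h' with inner function h(x) = \frac{x^{2}}{2} + 3; substituting u = h(x) collapses the integral.
A general antiderivative is - \frac{\sqrt{\frac{x^{2}}{2} + 3}}{3} + C.
The condition gives C = \frac{1}{2} - \frac{5 \sqrt{2}}{12} - (- \frac{5 \sqrt{2}}{12}) = \frac{1}{2}.
So G(x) = \frac{- \sqrt{2} \sqrt{x^{2} + 6} + 3}{6}.
Check: d/dx[\frac{- \sqrt{2} \sqrt{x^{2} + 6} + 3}{6}] = - \frac{\sqrt{2} x}{6 \sqrt{x^{2} + 6}} = G'(x).

G(x) = \frac{- \sqrt{2} \sqrt{x^{2} + 6} + 3}{6}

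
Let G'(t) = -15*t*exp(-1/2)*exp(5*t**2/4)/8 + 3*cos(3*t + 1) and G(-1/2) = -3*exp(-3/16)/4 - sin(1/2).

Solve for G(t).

G(t) = -3*exp(5*t**2/4 - 1/2)/4 + sin(3*t + 1)

Integrate term by term and add the pieces.
A general antiderivative is -3*exp(5*t**2/4 - 1/2)/4 + sin(3*t + 1) + C.
The condition gives C = -3*exp(-3/16)/4 - sin(1/2) - (-3*exp(-3/16)/4 - sin(1/2)) = 0.
So G(t) = -3*exp(5*t**2/4 - 1/2)/4 + sin(3*t + 1).
Check: d/dt[-3*exp(5*t**2/4 - 1/2)/4 + sin(3*t + 1)] = -15*t*exp(-1/2)*exp(5*t**2/4)/8 + 3*cos(3*t + 1) = G'(t).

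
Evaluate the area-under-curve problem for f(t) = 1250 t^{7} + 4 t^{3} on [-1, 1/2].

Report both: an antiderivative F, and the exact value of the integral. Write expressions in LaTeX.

Antiderivative: F(t) = \frac{t^{4} \left(625 t^{4} + 4\right)}{4}; value = - \frac{160335}{1024}

The integrand splits into summands that can be handled one at a time.
F(t) = \frac{t^{4} \left(625 t^{4} + 4\right)}{4} is an antiderivative of f.
Check: d/dt[\frac{t^{4} \left(625 t^{4} + 4\right)}{4}] = 1250 t^{7} + 4 t^{3} = f(t).
F(1/2) = \frac{689}{1024}; F(-1) = \frac{629}{4}.
Integral = F(1/2) - F(-1) = - \frac{160335}{1024}.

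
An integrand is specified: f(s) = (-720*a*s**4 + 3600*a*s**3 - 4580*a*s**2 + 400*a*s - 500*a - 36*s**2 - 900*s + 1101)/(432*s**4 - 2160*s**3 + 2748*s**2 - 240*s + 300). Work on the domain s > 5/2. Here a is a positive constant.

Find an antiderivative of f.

An antiderivative F(s) passes only if d/ds[F] lands on f(s) exactly.
Check: d/ds[-(40*a*s**2 - 100*a*s - 30*s*atan(3*s) + 75*atan(3*s) - 12)/(12*(2*s - 5))] = (-720*a*s**4 + 3600*a*s**3 - 4580*a*s**2 + 400*a*s - 500*a - 36*s**2 - 900*s + 1101)/(432*s**4 - 2160*s**3 + 2748*s**2 - 240*s + 300) = f(s).

An antiderivative is F(s) = -(40*a*s**2 - 100*a*s - 30*s*atan(3*s) + 75*atan(3*s) - 12)/(12*(2*s - 5)).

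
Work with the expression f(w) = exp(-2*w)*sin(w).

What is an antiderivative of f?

An antiderivative is F(w) = (-2*sin(w) - cos(w))*exp(-2*w)/5.

An antiderivative F(w) passes only if d/dw[F] lands on f(w) exactly.
Check: d/dw[(-2*sin(w) - cos(w))*exp(-2*w)/5] = exp(-2*w)*sin(w) = f(w).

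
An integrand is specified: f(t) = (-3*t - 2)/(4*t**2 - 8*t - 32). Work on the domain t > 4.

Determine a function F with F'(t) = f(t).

The denominator factors as 4*(t - 4)*(t + 2); partial fractions split f into directly integrable pieces: -1/(6*(t + 2)) - 7/(12*(t - 4)).
Check: d/dt[-(7*log(t - 4) + 2*log(t + 2))/12] = (-3*t - 2)/(4*t**2 - 8*t - 32) = f(t).

An antiderivative is F(t) = -(7*log(t - 4) + 2*log(t + 2))/12.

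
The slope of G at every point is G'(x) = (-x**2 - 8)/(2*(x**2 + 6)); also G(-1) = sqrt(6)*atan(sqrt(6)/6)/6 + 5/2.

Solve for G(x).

Whatever form G(x) takes, its d/dx must return the stated G'(x).
A general antiderivative is -x/2 - sqrt(6)*atan(sqrt(6)*x/6)/6 + C.
The condition gives C = sqrt(6)*atan(sqrt(6)/6)/6 + 5/2 - (sqrt(6)*atan(sqrt(6)/6)/6 + 1/2) = 2.
So G(x) = -x/2 - sqrt(6)*atan(sqrt(6)*x/6)/6 + 2.
Check: d/dx[-x/2 - sqrt(6)*atan(sqrt(6)*x/6)/6 + 2] = (-x**2 - 8)/(2*x**2 + 12), which equals G'(x).

G(x) = -x/2 - sqrt(6)*atan(sqrt(6)*x/6)/6 + 2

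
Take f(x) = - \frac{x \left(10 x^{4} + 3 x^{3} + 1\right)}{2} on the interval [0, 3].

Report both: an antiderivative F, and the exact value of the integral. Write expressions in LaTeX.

Antiderivative: F(x) = \frac{x^{2} \left(- 50 x^{4} - 18 x^{3} - 15\right)}{60}; value = - \frac{13653}{20}

Differentiate the proposed F(x) back; it has to land on f(x) exactly.
F(x) = \frac{x^{2} \left(- 50 x^{4} - 18 x^{3} - 15\right)}{60} is an antiderivative of f.
Check: d/dx[\frac{x^{2} \left(- 50 x^{4} - 18 x^{3} - 15\right)}{60}] = - 5 x^{5} - \frac{3 x^{4}}{2} - \frac{x}{2}, which equals f(x).
F(3) = - \frac{13653}{20}; F(0) = 0.
Integral = F(3) - F(0) = - \frac{13653}{20}.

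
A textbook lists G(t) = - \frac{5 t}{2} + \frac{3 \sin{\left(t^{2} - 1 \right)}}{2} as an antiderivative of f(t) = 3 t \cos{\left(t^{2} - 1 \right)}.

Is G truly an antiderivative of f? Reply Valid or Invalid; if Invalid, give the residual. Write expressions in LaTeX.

d/dt[G] = 3 t \cos{\left(t^{2} - 1 \right)} - \frac{5}{2}
d/dt[G] - f(t) = - \frac{5}{2} != 0.

Invalid: d/dt[G] - f = - \frac{5}{2}, which is not 0.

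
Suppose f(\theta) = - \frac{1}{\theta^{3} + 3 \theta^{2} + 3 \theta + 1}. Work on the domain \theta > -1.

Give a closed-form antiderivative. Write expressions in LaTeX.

For F(\theta) to be correct the identity F'(\theta) - f(\theta) = 0 must hold.
Check: d/d\theta[\frac{2}{4 \theta^{2} + 8 \theta + 4}] = - \frac{1}{\theta^{3} + 3 \theta^{2} + 3 \theta + 1} = f(\theta).

An antiderivative is F(\theta) = \frac{2}{4 \theta^{2} + 8 \theta + 4}.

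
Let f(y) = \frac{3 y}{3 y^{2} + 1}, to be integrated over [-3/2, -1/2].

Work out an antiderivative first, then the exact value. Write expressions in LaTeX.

Antiderivative: F(y) = \frac{\log{\left(3 y^{2} + 1 \right)}}{2}; value = - \frac{\log{\left(\frac{31}{4} \right)}}{2} + \frac{\log{\left(\frac{7}{4} \right)}}{2}

f matches the chain-rule pattern g'(h)*h' with inner function h(y) = 3 y^{2} + 1; substituting u = h(y) collapses the integral.
F(y) = \frac{\log{\left(3 y^{2} + 1 \right)}}{2} is an antiderivative of f.
Check: d/dy[\frac{\log{\left(3 y^{2} + 1 \right)}}{2}] = \frac{3 y}{3 y^{2} + 1} = f(y).
F(-1/2) = \frac{\log{\left(\frac{7}{4} \right)}}{2}; F(-3/2) = \frac{\log{\left(\frac{31}{4} \right)}}{2}.
Integral = F(-1/2) - F(-3/2) = - \frac{\log{\left(\frac{31}{4} \right)}}{2} + \frac{\log{\left(\frac{7}{4} \right)}}{2}.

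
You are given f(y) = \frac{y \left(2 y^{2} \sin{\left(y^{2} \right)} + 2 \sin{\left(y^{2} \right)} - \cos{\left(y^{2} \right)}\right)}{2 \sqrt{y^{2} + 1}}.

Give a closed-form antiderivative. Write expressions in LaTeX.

An antiderivative is F(y) = - \frac{\sqrt{y^{2} + 1} \cos{\left(y^{2} \right)}}{2}.

f has the shape u'v + uv' for u = - \frac{\sqrt{y^{2} + 1}}{2} and v = \cos{\left(y^{2} \right)} — it is the derivative of the product u*v.
Check: d/dy[- \frac{\sqrt{y^{2} + 1} \cos{\left(y^{2} \right)}}{2}] = \frac{2 y^{3} \sin{\left(y^{2} \right)} + 2 y \sin{\left(y^{2} \right)} - y \cos{\left(y^{2} \right)}}{2 \sqrt{y^{2} + 1}}, which equals f(y).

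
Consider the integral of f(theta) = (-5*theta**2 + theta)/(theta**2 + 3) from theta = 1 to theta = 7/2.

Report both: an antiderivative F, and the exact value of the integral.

An antiderivative F(theta) passes only if d/dtheta[F] lands on f(theta) exactly.
F(theta) = -5*theta + log(theta**2 + 3)/2 + 5*sqrt(3)*atan(sqrt(3)*theta/3) is an antiderivative of f.
Check: d/dtheta[-5*theta + log(theta**2 + 3)/2 + 5*sqrt(3)*atan(sqrt(3)*theta/3)] = (-5*theta**2 + theta)/(theta**2 + 3) = f(theta).
F(7/2) = -35/2 + log(61/4)/2 + 5*sqrt(3)*atan(7*sqrt(3)/6); F(1) = -5 + log(4)/2 + 5*sqrt(3)*pi/6.
Integral = F(7/2) - F(1) = -25/2 - 5*sqrt(3)*pi/6 - log(4)/2 + log(61/4)/2 + 5*sqrt(3)*atan(7*sqrt(3)/6).

Antiderivative: F(theta) = -5*theta + log(theta**2 + 3)/2 + 5*sqrt(3)*atan(sqrt(3)*theta/3); value = -25/2 - 5*sqrt(3)*pi/6 - log(4)/2 + log(61/4)/2 + 5*sqrt(3)*atan(7*sqrt(3)/6)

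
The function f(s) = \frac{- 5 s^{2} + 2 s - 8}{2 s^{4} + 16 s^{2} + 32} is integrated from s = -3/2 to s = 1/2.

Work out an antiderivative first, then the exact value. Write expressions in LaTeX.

Antiderivative: F(s) = \frac{- 7 s^{2} \operatorname{atan}{\left(\frac{s}{2} \right)} + 6 s - 28 \operatorname{atan}{\left(\frac{s}{2} \right)} - 4}{8 s^{2} + 32}; value = - \frac{7 \operatorname{atan}{\left(\frac{3}{4} \right)}}{8} - \frac{7 \operatorname{atan}{\left(\frac{1}{4} \right)}}{8} + \frac{98}{425}

Recover f(s) by differentiating a candidate F(s); any mismatch rules it out.
F(s) = \frac{- 7 s^{2} \operatorname{atan}{\left(\frac{s}{2} \right)} + 6 s - 28 \operatorname{atan}{\left(\frac{s}{2} \right)} - 4}{8 s^{2} + 32} is an antiderivative of f.
Check: d/ds[\frac{- 7 s^{2} \operatorname{atan}{\left(\frac{s}{2} \right)} + 6 s - 28 \operatorname{atan}{\left(\frac{s}{2} \right)} - 4}{8 s^{2} + 32}] = \frac{- 5 s^{2} + 2 s - 8}{2 s^{4} + 16 s^{2} + 32} = f(s).
F(1/2) = - \frac{7 \operatorname{atan}{\left(\frac{1}{4} \right)}}{8} - \frac{1}{34}; F(-3/2) = - \frac{13}{50} + \frac{7 \operatorname{atan}{\left(\frac{3}{4} \right)}}{8}.
Integral = F(1/2) - F(-3/2) = - \frac{7 \operatorname{atan}{\left(\frac{3}{4} \right)}}{8} - \frac{7 \operatorname{atan}{\left(\frac{1}{4} \right)}}{8} + \frac{98}{425}.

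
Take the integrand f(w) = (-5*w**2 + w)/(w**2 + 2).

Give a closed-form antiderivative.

A first test for any F(w): its w-derivative must equal f(w) identically.
Check: d/dw[(-10*w + log(w**2 + 2) + 10*sqrt(2)*atan(sqrt(2)*w/2))/2] = (-5*w**2 + w)/(w**2 + 2) = f(w).

An antiderivative is F(w) = (-10*w + log(w**2 + 2) + 10*sqrt(2)*atan(sqrt(2)*w/2))/2.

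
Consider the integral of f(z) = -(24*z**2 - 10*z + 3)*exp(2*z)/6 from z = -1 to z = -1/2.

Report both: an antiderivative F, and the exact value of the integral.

Antiderivative: F(z) = -2*z**2*exp(2*z) + 17*z*exp(2*z)/6 - 5*exp(2*z)/3; value = -43*exp(-1)/12 + 13*exp(-2)/2

Recognize the product-rule pattern: f = u'v + uv' with u = -2*z**2 + 17*z/6 - 5/3, v = exp(2*z), so integration by parts undoes it.
F(z) = -2*z**2*exp(2*z) + 17*z*exp(2*z)/6 - 5*exp(2*z)/3 is an antiderivative of f.
Check: d/dz[-2*z**2*exp(2*z) + 17*z*exp(2*z)/6 - 5*exp(2*z)/3] = -4*z**2*exp(2*z) + 5*z*exp(2*z)/3 - exp(2*z)/2, which equals f(z).
F(-1/2) = -43*exp(-1)/12; F(-1) = -13*exp(-2)/2.
Integral = F(-1/2) - F(-1) = -43*exp(-1)/12 + 13*exp(-2)/2.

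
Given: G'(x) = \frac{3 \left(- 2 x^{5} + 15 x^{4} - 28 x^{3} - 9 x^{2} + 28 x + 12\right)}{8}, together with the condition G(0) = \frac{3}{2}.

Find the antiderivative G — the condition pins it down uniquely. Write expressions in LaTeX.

G(x) = \frac{4 - \left(x^{2} - 3 x - 2\right)^{3}}{8}

The substitution u = \frac{x^{2}}{2} - \frac{3 x}{2} - 1 works: G'(x) is exactly (dG/du)*(du/dx) for that inner function.
A general antiderivative is - \left(\frac{x^{2}}{2} - \frac{3 x}{2} - 1\right)^{3} + C.
The condition gives C = \frac{3}{2} - (1) = \frac{1}{2}.
So G(x) = \frac{4 - \left(x^{2} - 3 x - 2\right)^{3}}{8}.
Check: d/dx[\frac{4 - \left(x^{2} - 3 x - 2\right)^{3}}{8}] = - \frac{3 x^{5}}{4} + \frac{45 x^{4}}{8} - \frac{21 x^{3}}{2} - \frac{27 x^{2}}{8} + \frac{21 x}{2} + \frac{9}{2}, which equals G'(x).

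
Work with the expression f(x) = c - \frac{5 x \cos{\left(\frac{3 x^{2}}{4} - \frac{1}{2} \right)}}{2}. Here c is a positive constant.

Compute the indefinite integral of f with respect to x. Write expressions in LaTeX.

An antiderivative F(x) passes only if d/dx[F] lands on f(x) exactly.
Check: d/dx[c x - \frac{5 \sin{\left(\frac{3 x^{2}}{4} - \frac{1}{2} \right)}}{3}] = c - \frac{5 x \cos{\left(\frac{3 x^{2}}{4} - \frac{1}{2} \right)}}{2} = f(x).

F(x) = c x - \frac{5 \sin{\left(\frac{3 x^{2}}{4} - \frac{1}{2} \right)}}{3} + C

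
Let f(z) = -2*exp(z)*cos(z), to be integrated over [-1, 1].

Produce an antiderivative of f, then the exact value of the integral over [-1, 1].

Check any antiderivative F(z) by computing F'(z) and comparing it with f(z).
F(z) = -(sin(z) + cos(z))*exp(z) is an antiderivative of f.
Check: d/dz[-(sin(z) + cos(z))*exp(z)] = -2*exp(z)*cos(z) = f(z).
F(1) = -exp(1)*sin(1) - exp(1)*cos(1); F(-1) = -exp(-1)*cos(1) + exp(-1)*sin(1).
Integral = F(1) - F(-1) = -exp(1)*sin(1) - exp(1)*cos(1) - exp(-1)*sin(1) + exp(-1)*cos(1).

Antiderivative: F(z) = -(sin(z) + cos(z))*exp(z); value = -exp(1)*sin(1) - exp(1)*cos(1) - exp(-1)*sin(1) + exp(-1)*cos(1)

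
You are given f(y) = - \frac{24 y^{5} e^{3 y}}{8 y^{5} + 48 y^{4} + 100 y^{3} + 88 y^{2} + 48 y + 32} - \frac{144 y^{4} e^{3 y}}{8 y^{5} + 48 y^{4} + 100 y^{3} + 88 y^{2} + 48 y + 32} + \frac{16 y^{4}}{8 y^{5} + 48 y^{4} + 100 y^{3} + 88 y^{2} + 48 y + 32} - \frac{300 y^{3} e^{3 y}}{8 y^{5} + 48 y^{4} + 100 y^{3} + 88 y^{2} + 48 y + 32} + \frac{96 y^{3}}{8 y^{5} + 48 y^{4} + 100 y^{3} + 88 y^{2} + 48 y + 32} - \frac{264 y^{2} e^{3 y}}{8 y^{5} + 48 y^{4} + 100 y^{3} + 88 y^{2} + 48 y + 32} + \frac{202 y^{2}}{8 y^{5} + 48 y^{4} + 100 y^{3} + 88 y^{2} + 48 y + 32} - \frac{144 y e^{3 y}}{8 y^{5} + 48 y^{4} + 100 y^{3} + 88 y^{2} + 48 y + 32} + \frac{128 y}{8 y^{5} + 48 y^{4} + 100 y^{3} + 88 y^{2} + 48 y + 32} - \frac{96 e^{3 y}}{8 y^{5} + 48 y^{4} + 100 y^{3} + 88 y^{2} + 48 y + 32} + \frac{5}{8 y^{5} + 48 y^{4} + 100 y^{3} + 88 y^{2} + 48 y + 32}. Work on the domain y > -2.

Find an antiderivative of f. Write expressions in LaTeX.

An antiderivative is F(y) = - e^{3 y} + \log{\left(2 y^{2} + 1 \right)} - \frac{5}{2 \left(2 y + 4\right)^{2}}.

Integrate term by term and add the pieces.
Check: d/dy[- e^{3 y} + \log{\left(2 y^{2} + 1 \right)} - \frac{5}{2 \left(2 y + 4\right)^{2}}] = \frac{- 24 y^{5} e^{3 y} - 144 y^{4} e^{3 y} + 16 y^{4} - 300 y^{3} e^{3 y} + 96 y^{3} - 264 y^{2} e^{3 y} + 202 y^{2} - 144 y e^{3 y} + 128 y - 96 e^{3 y} + 5}{8 y^{5} + 48 y^{4} + 100 y^{3} + 88 y^{2} + 48 y + 32}, which equals f(y).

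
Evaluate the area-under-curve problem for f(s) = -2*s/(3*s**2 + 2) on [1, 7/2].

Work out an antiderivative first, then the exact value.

Antiderivative: F(s) = -log(3*s**2 + 2)/3; value = -log(155/4)/3 + log(5)/3

The substitution u = 3*s**2 + 2 works: f is exactly (dF/du)*(du/ds) for that inner function.
F(s) = -log(3*s**2 + 2)/3 is an antiderivative of f.
Check: d/ds[-log(3*s**2 + 2)/3] = -2*s/(3*s**2 + 2) = f(s).
F(7/2) = -log(155/4)/3; F(1) = -log(5)/3.
Integral = F(7/2) - F(1) = -log(155/4)/3 + log(5)/3.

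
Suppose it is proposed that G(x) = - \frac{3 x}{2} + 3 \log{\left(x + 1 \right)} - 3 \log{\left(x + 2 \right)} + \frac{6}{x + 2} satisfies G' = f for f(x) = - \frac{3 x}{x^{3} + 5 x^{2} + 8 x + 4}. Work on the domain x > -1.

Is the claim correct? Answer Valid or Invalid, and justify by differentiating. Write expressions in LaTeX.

d/dx[G] = \frac{- 3 x^{3} - 15 x^{2} - 30 x - 12}{2 x^{3} + 10 x^{2} + 16 x + 8}
d/dx[G] - f(x) = - \frac{3}{2} != 0.

Invalid: d/dx[G] - f = - \frac{3}{2}, which is not 0.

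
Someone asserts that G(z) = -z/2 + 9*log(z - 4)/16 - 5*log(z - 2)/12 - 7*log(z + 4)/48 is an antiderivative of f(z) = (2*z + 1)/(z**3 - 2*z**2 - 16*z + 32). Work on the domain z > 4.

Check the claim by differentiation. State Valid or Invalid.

d/dz[G] = (-z**3 + 2*z**2 + 20*z - 30)/(2*z**3 - 4*z**2 - 32*z + 64)
d/dz[G] - f(z) = -1/2 != 0.

Invalid: d/dz[G] - f = -1/2, which is not 0.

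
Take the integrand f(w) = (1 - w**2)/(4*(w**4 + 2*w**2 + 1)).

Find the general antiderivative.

Recognize the product-rule pattern: f = u'v + uv' with u = w/2, v = 1/(2*w**2 + 2), so integration by parts undoes it.
Check: d/dw[w/(4*w**2 + 4)] = (1 - w**2)/(4*w**4 + 8*w**2 + 4), which equals f(w).

F(w) = w/(4*w**2 + 4) + C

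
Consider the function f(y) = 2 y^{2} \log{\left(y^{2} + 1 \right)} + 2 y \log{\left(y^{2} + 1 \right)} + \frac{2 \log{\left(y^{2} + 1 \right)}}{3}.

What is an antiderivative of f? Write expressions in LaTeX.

An antiderivative is F(y) = - \frac{4 y^{3}}{9} - y^{2} + \left(\frac{2 y^{3}}{3} + y^{2} + \frac{2 y}{3}\right) \log{\left(y^{2} + 1 \right)} + \log{\left(y^{2} + 1 \right)}.

Integrate term by term and add the pieces.
Check: d/dy[- \frac{4 y^{3}}{9} - y^{2} + \left(\frac{2 y^{3}}{3} + y^{2} + \frac{2 y}{3}\right) \log{\left(y^{2} + 1 \right)} + \log{\left(y^{2} + 1 \right)}] = 2 y^{2} \log{\left(y^{2} + 1 \right)} + 2 y \log{\left(y^{2} + 1 \right)} + \frac{2 \log{\left(y^{2} + 1 \right)}}{3} = f(y).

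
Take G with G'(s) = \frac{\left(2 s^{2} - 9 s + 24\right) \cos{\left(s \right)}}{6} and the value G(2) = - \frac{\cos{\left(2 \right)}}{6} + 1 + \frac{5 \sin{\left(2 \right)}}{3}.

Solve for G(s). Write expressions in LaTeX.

Any candidate G(s) must reproduce the stated G'(s) exactly.
A general antiderivative is \frac{s^{2} \sin{\left(s \right)}}{3} - \frac{3 s \sin{\left(s \right)}}{2} + \frac{2 s \cos{\left(s \right)}}{3} + \frac{10 \sin{\left(s \right)}}{3} - \frac{3 \cos{\left(s \right)}}{2} + C.
The condition gives C = - \frac{\cos{\left(2 \right)}}{6} + 1 + \frac{5 \sin{\left(2 \right)}}{3} - (- \frac{\cos{\left(2 \right)}}{6} + \frac{5 \sin{\left(2 \right)}}{3}) = 1.
So G(s) = \frac{s^{2} \sin{\left(s \right)}}{3} - \frac{3 s \sin{\left(s \right)}}{2} + \frac{2 s \cos{\left(s \right)}}{3} + \frac{10 \sin{\left(s \right)}}{3} - \frac{3 \cos{\left(s \right)}}{2} + 1.
Check: d/ds[\frac{s^{2} \sin{\left(s \right)}}{3} - \frac{3 s \sin{\left(s \right)}}{2} + \frac{2 s \cos{\left(s \right)}}{3} + \frac{10 \sin{\left(s \right)}}{3} - \frac{3 \cos{\left(s \right)}}{2} + 1] = \frac{s^{2} \cos{\left(s \right)}}{3} - \frac{3 s \cos{\left(s \right)}}{2} + 4 \cos{\left(s \right)}, which equals G'(s).

G(s) = \frac{s^{2} \sin{\left(s \right)}}{3} - \frac{3 s \sin{\left(s \right)}}{2} + \frac{2 s \cos{\left(s \right)}}{3} + \frac{10 \sin{\left(s \right)}}{3} - \frac{3 \cos{\left(s \right)}}{2} + 1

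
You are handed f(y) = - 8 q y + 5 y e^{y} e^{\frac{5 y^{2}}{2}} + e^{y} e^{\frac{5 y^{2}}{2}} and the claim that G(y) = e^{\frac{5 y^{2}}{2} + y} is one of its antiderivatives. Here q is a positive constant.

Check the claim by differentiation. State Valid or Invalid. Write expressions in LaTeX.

d/dy[G] = 5 y e^{y} e^{\frac{5 y^{2}}{2}} + e^{y} e^{\frac{5 y^{2}}{2}}
d/dy[G] - f(y) = 8 q y != 0.

Invalid: d/dy[G] - f = 8 q y, which is not 0.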